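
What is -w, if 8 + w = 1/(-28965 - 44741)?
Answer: 589649/73706 ≈ 8.0000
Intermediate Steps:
w = -589649/73706 (w = -8 + 1/(-28965 - 44741) = -8 + 1/(-73706) = -8 - 1/73706 = -589649/73706 ≈ -8.0000)
-w = -1*(-589649/73706) = 589649/73706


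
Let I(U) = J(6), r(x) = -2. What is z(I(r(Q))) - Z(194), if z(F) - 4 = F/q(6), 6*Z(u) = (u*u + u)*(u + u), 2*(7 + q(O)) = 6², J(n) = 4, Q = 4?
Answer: -26909692/11 ≈ -2.4463e+6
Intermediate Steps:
q(O) = 11 (q(O) = -7 + (½)*6² = -7 + (½)*36 = -7 + 18 = 11)
Z(u) = u*(u + u²)/3 (Z(u) = ((u*u + u)*(u + u))/6 = ((u² + u)*(2*u))/6 = ((u + u²)*(2*u))/6 = (2*u*(u + u²))/6 = u*(u + u²)/3)
I(U) = 4
z(F) = 4 + F/11
z(I(r(Q))) - Z(194) = (4 + (1/11)*4) - 194²*(1 + 194)/3 = (4 + 4/11) - 37636*195/3 = 48/11 - 1*2446340 = 48/11 - 2446340 = -26909692/11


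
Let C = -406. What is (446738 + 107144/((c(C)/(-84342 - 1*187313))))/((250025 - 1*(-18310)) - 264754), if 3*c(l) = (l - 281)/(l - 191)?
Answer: -17376301079038/820049 ≈ -2.1189e+7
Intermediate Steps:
c(l) = (-281 + l)/(3*(-191 + l)) (c(l) = ((l - 281)/(l - 191))/3 = ((-281 + l)/(-191 + l))/3 = (-281 + l)/(3*(-191 + l)))
(446738 + 107144/((c(C)/(-84342 - 1*187313))))/((250025 - 1*(-18310)) - 264754) = (446738 + 107144/((((-281 - 406)/(3*(-191 - 406)))/(-84342 - 1*187313))))/((250025 - 1*(-18310)) - 264754) = (446738 + 107144/((((⅓)*(-687)/(-597))/(-84342 - 187313))))/((250025 + 18310) - 264754) = (446738 + 107144/((((⅓)*(-1/597)*(-687))/(-271655))))/(268335 - 264754) = (446738 + 107144/(((229/597)*(-1/271655))))/3581 = (446738 + 107144/(-229/162178035))*(1/3581) = (446738 + 107144*(-162178035/229))*(1/3581) = (446738 - 17376403382040/229)*(1/3581) = -17376301079038/229*1/3581 = -17376301079038/820049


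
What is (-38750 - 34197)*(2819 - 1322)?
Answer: -109201659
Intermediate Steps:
(-38750 - 34197)*(2819 - 1322) = -72947*1497 = -109201659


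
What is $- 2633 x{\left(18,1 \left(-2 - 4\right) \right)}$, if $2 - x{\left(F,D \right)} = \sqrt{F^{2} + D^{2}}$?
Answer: $-5266 + 15798 \sqrt{10} \approx 44692.0$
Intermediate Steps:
$x{\left(F,D \right)} = 2 - \sqrt{D^{2} + F^{2}}$ ($x{\left(F,D \right)} = 2 - \sqrt{F^{2} + D^{2}} = 2 - \sqrt{D^{2} + F^{2}}$)
$- 2633 x{\left(18,1 \left(-2 - 4\right) \right)} = - 2633 \left(2 - \sqrt{\left(1 \left(-2 - 4\right)\right)^{2} + 18^{2}}\right) = - 2633 \left(2 - \sqrt{\left(1 \left(-6\right)\right)^{2} + 324}\right) = - 2633 \left(2 - \sqrt{\left(-6\right)^{2} + 324}\right) = - 2633 \left(2 - \sqrt{36 + 324}\right) = - 2633 \left(2 - \sqrt{360}\right) = - 2633 \left(2 - 6 \sqrt{10}\right) = -5266 + 15798 \sqrt{10}$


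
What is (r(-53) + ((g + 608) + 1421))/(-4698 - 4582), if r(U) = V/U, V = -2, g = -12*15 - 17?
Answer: -48549/245920 ≈ -0.19742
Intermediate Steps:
g = -197 (g = -180 - 17 = -197)
r(U) = -2/U
(r(-53) + ((g + 608) + 1421))/(-4698 - 4582) = (-2/(-53) + ((-197 + 608) + 1421))/(-4698 - 4582) = (-2*(-1/53) + (411 + 1421))/(-9280) = (2/53 + 1832)*(-1/9280) = (97098/53)*(-1/9280) = -48549/245920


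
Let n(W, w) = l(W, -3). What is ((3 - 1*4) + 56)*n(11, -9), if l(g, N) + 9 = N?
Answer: -660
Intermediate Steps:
l(g, N) = -9 + N
n(W, w) = -12 (n(W, w) = -9 - 3 = -12)
((3 - 1*4) + 56)*n(11, -9) = ((3 - 1*4) + 56)*(-12) = ((3 - 4) + 56)*(-12) = (-1 + 56)*(-12) = 55*(-12) = -660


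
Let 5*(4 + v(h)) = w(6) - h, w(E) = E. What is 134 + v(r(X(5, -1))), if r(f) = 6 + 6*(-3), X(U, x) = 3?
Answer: 668/5 ≈ 133.60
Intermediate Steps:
r(f) = -12 (r(f) = 6 - 18 = -12)
v(h) = -14/5 - h/5 (v(h) = -4 + (6 - h)/5 = -4 + (6/5 - h/5) = -14/5 - h/5)
134 + v(r(X(5, -1))) = 134 + (-14/5 - 1/5*(-12)) = 134 + (-14/5 + 12/5) = 134 - 2/5 = 668/5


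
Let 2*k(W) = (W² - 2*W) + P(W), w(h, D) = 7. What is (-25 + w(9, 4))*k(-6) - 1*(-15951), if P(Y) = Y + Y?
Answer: 15627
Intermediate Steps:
P(Y) = 2*Y
k(W) = W²/2 (k(W) = ((W² - 2*W) + 2*W)/2 = W²/2)
(-25 + w(9, 4))*k(-6) - 1*(-15951) = (-25 + 7)*((½)*(-6)²) - 1*(-15951) = -9*36 + 15951 = -18*18 + 15951 = -324 + 15951 = 15627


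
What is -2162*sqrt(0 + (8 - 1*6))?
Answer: -2162*sqrt(2) ≈ -3057.5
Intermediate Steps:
-2162*sqrt(0 + (8 - 1*6)) = -2162*sqrt(0 + (8 - 6)) = -2162*sqrt(0 + 2) = -2162*sqrt(2)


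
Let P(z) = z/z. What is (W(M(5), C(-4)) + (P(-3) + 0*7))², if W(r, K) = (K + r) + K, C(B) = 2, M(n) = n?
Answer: 100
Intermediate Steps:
P(z) = 1
W(r, K) = r + 2*K
(W(M(5), C(-4)) + (P(-3) + 0*7))² = ((5 + 2*2) + (1 + 0*7))² = ((5 + 4) + (1 + 0))² = (9 + 1)² = 10² = 100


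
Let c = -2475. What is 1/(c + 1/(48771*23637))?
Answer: -1152800127/2853180314324 ≈ -0.00040404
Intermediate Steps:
1/(c + 1/(48771*23637)) = 1/(-2475 + 1/(48771*23637)) = 1/(-2475 + (1/48771)*(1/23637)) = 1/(-2475 + 1/1152800127) = 1/(-2853180314324/1152800127) = -1152800127/2853180314324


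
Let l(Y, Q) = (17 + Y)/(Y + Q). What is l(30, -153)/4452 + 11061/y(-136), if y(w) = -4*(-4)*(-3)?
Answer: -504746801/2190384 ≈ -230.44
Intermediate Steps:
y(w) = -48 (y(w) = 16*(-3) = -48)
l(Y, Q) = (17 + Y)/(Q + Y)
l(30, -153)/4452 + 11061/y(-136) = ((17 + 30)/(-153 + 30))/4452 + 11061/(-48) = (47/(-123))*(1/4452) + 11061*(-1/48) = -1/123*47*(1/4452) - 3687/16 = -47/123*1/4452 - 3687/16 = -47/547596 - 3687/16 = -504746801/2190384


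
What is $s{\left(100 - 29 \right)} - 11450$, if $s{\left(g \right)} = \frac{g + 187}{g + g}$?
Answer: $- \frac{812821}{71} \approx -11448.0$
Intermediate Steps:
$s{\left(g \right)} = \frac{187 + g}{2 g}$
$s{\left(100 - 29 \right)} - 11450 = \frac{187 + \left(100 - 29\right)}{2 \left(100 - 29\right)} - 11450 = \frac{187 + 71}{2 \cdot 71} - 11450 = \frac{1}{2} \cdot \frac{1}{71} \cdot 258 - 11450 = \frac{129}{71} - 11450 = - \frac{812821}{71}$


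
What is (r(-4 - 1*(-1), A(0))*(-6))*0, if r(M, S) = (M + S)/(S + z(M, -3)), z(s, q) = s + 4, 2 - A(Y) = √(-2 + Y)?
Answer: 0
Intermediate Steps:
A(Y) = 2 - √(-2 + Y)
z(s, q) = 4 + s
r(M, S) = (M + S)/(4 + M + S) (r(M, S) = (M + S)/(S + (4 + M)) = (M + S)/(4 + M + S))
(r(-4 - 1*(-1), A(0))*(-6))*0 = ((((-4 - 1*(-1)) + (2 - √(-2 + 0)))/(4 + (-4 - 1*(-1)) + (2 - √(-2 + 0))))*(-6))*0 = ((((-4 + 1) + (2 - √(-2)))/(4 + (-4 + 1) + (2 - √(-2))))*(-6))*0 = (((-3 + (2 - I*√2))/(4 - 3 + (2 - I*√2)))*(-6))*0 = (((-1 - I*√2)/(3 - I*√2))*(-6))*0 = -6*(-1 - I*√2)/(3 - I*√2)*0 = 0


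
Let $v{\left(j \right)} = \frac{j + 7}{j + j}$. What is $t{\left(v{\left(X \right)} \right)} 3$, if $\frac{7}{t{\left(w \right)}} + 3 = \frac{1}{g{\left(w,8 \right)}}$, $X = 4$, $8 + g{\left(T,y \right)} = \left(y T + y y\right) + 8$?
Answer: $- \frac{225}{32} \approx -7.0313$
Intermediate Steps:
$g{\left(T,y \right)} = y^{2} + T y$ ($g{\left(T,y \right)} = -8 + \left(\left(y T + y y\right) + 8\right) = -8 + \left(\left(T y + y^{2}\right) + 8\right) = -8 + \left(\left(y^{2} + T y\right) + 8\right) = -8 + \left(8 + y^{2} + T y\right) = y^{2} + T y$)
$v{\left(j \right)} = \frac{7 + j}{2 j}$
$t{\left(w \right)} = \frac{7}{-3 + \frac{1}{64 + 8 w}}$ ($t{\left(w \right)} = \frac{7}{-3 + \frac{1}{8 \left(w + 8\right)}} = \frac{7}{-3 + \frac{1}{8 \left(8 + w\right)}} = \frac{7}{-3 + \frac{1}{64 + 8 w}}$)
$t{\left(v{\left(X \right)} \right)} 3 = \frac{56 \left(-8 - \frac{7 + 4}{2 \cdot 4}\right)}{191 + 24 \frac{7 + 4}{2 \cdot 4}} \cdot 3 = \frac{56 \left(-8 - \frac{1}{2} \cdot \frac{1}{4} \cdot 11\right)}{191 + 24 \cdot \frac{1}{2} \cdot \frac{1}{4} \cdot 11} \cdot 3 = \frac{56 \left(-8 - \frac{11}{8}\right)}{191 + 24 \cdot \frac{11}{8}} \cdot 3 = \frac{56 \left(-8 - \frac{11}{8}\right)}{191 + 33} \cdot 3 = 56 \cdot \frac{1}{224} \left(- \frac{75}{8}\right) 3 = \left(- \frac{75}{32}\right) 3 = - \frac{225}{32}$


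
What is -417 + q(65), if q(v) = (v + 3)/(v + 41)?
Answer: -22067/53 ≈ -416.36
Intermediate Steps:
q(v) = (3 + v)/(41 + v)
-417 + q(65) = -417 + (3 + 65)/(41 + 65) = -417 + 68/106 = -417 + (1/106)*68 = -417 + 34/53 = -22067/53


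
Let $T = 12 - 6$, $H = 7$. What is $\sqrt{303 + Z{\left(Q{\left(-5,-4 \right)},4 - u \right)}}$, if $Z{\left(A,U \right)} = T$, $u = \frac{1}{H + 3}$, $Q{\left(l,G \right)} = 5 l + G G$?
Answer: $\sqrt{309} \approx 17.578$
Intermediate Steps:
$T = 6$
$Q{\left(l,G \right)} = G^{2} + 5 l$ ($Q{\left(l,G \right)} = 5 l + G^{2} = G^{2} + 5 l$)
$u = \frac{1}{10}$ ($u = \frac{1}{7 + 3} = \frac{1}{10} \approx 0.1$)
$Z{\left(A,U \right)} = 6$
$\sqrt{303 + Z{\left(Q{\left(-5,-4 \right)},4 - u \right)}} = \sqrt{303 + 6} = \sqrt{309}$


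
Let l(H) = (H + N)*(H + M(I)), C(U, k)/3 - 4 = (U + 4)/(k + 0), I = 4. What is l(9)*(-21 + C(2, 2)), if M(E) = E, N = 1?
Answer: 0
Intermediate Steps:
C(U, k) = 12 + 3*(4 + U)/k (C(U, k) = 12 + 3*((U + 4)/(k + 0)) = 12 + 3*((4 + U)/k) = 12 + 3*(4 + U)/k)
l(H) = (1 + H)*(4 + H) (l(H) = (H + 1)*(H + 4) = (1 + H)*(4 + H))
l(9)*(-21 + C(2, 2)) = (4 + 9**2 + 5*9)*(-21 + 3*(4 + 2 + 4*2)/2) = (4 + 81 + 45)*(-21 + 3*(1/2)*(4 + 2 + 8)) = 130*(-21 + 3*(1/2)*14) = 130*(-21 + 21) = 130*0 = 0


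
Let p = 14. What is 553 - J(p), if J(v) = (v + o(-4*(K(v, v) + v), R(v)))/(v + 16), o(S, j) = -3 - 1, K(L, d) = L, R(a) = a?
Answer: 1658/3 ≈ 552.67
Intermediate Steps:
o(S, j) = -4
J(v) = (-4 + v)/(16 + v) (J(v) = (v - 4)/(v + 16) = (-4 + v)/(16 + v))
553 - J(p) = 553 - (-4 + 14)/(16 + 14) = 553 - 10/30 = 553 - 1*⅓ = 553 - ⅓ = 1658/3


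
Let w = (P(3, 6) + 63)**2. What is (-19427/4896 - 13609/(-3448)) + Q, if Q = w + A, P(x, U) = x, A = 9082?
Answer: 28356500759/2110176 ≈ 13438.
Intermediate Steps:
w = 4356 (w = (3 + 63)**2 = 66**2 = 4356)
Q = 13438 (Q = 4356 + 9082 = 13438)
(-19427/4896 - 13609/(-3448)) + Q = (-19427/4896 - 13609/(-3448)) + 13438 = (-19427*1/4896 - 13609*(-1/3448)) + 13438 = (-19427/4896 + 13609/3448) + 13438 = -44329/2110176 + 13438 = 28356500759/2110176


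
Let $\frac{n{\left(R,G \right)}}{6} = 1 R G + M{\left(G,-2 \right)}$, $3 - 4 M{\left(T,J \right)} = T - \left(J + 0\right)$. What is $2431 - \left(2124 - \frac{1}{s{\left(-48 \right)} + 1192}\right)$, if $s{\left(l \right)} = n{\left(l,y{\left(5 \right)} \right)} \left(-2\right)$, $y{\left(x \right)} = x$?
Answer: $\frac{1253789}{4084} \approx 307.0$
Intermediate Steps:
$M{\left(T,J \right)} = \frac{3}{4} - \frac{T}{4} + \frac{J}{4}$ ($M{\left(T,J \right)} = \frac{3}{4} - \frac{T - \left(J + 0\right)}{4} = \frac{3}{4} - \frac{T - J}{4} = \frac{3}{4} + \left(- \frac{T}{4} + \frac{J}{4}\right) = \frac{3}{4} - \frac{T}{4} + \frac{J}{4}$)
$n{\left(R,G \right)} = \frac{3}{2} - \frac{3 G}{2} + 6 G R$ ($n{\left(R,G \right)} = 6 \left(1 R G + \left(\frac{3}{4} - \frac{G}{4} + \frac{1}{4} \left(-2\right)\right)\right) = 6 \left(R G - \left(- \frac{1}{4} + \frac{G}{4}\right)\right) = 6 \left(G R - \left(- \frac{1}{4} + \frac{G}{4}\right)\right) = 6 \left(\frac{1}{4} - \frac{G}{4} + G R\right) = \frac{3}{2} - \frac{3 G}{2} + 6 G R$)
$s{\left(l \right)} = 12 - 60 l$ ($s{\left(l \right)} = \left(\frac{3}{2} - \frac{15}{2} + 6 \cdot 5 l\right) \left(-2\right) = \left(\frac{3}{2} - \frac{15}{2} + 30 l\right) \left(-2\right) = \left(-6 + 30 l\right) \left(-2\right) = 12 - 60 l$)
$2431 - \left(2124 - \frac{1}{s{\left(-48 \right)} + 1192}\right) = 2431 - \left(2124 - \frac{1}{\left(12 - -2880\right) + 1192}\right) = 2431 - \left(2124 - \frac{1}{\left(12 + 2880\right) + 1192}\right) = 2431 - \left(2124 - \frac{1}{2892 + 1192}\right) = 2431 - \left(2124 - \frac{1}{4084}\right) = 2431 + \left(\frac{1}{4084} - 2124\right) = 2431 - \frac{8674415}{4084} = \frac{1253789}{4084}$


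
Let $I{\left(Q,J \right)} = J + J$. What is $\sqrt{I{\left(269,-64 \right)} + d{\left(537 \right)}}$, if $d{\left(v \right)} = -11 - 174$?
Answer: $i \sqrt{313} \approx 17.692 i$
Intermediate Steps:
$I{\left(Q,J \right)} = 2 J$
$d{\left(v \right)} = -185$ ($d{\left(v \right)} = -11 - 174 = -185$)
$\sqrt{I{\left(269,-64 \right)} + d{\left(537 \right)}} = \sqrt{2 \left(-64\right) - 185} = \sqrt{-128 - 185} = \sqrt{-313} = i \sqrt{313}$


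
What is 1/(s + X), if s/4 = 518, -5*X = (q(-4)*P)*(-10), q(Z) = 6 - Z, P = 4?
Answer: 1/2152 ≈ 0.00046468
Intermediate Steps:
X = 80 (X = -(6 - 1*(-4))*4*(-10)/5 = -(6 + 4)*4*(-10)/5 = -10*4*(-10)/5 = -8*(-10) = -⅕*(-400) = 80)
s = 2072 (s = 4*518 = 2072)
1/(s + X) = 1/(2072 + 80) = 1/2152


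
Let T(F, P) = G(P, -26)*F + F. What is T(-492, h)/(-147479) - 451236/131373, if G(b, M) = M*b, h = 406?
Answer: -249591901808/6458252889 ≈ -38.647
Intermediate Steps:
T(F, P) = F - 26*F*P (T(F, P) = (-26*P)*F + F = -26*F*P + F = F - 26*F*P)
T(-492, h)/(-147479) - 451236/131373 = -492*(1 - 26*406)/(-147479) - 451236/131373 = -492*(1 - 10556)*(-1/147479) - 451236*1/131373 = -492*(-10555)*(-1/147479) - 150412/43791 = 5193060*(-1/147479) - 150412/43791 = -5193060/147479 - 150412/43791 = -249591901808/6458252889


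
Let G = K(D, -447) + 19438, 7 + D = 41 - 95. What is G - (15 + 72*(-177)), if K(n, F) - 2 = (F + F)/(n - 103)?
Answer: 2638305/82 ≈ 32174.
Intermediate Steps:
D = -61 (D = -7 + (41 - 95) = -7 - 54 = -61)
K(n, F) = 2 + 2*F/(-103 + n) (K(n, F) = 2 + (F + F)/(n - 103) = 2 + (2*F)/(-103 + n) = 2 + 2*F/(-103 + n))
G = 1594527/82 (G = 2*(-103 - 447 - 61)/(-103 - 61) + 19438 = 2*(-611)/(-164) + 19438 = 2*(-1/164)*(-611) + 19438 = 611/82 + 19438 = 1594527/82 ≈ 19445.)
G - (15 + 72*(-177)) = 1594527/82 - (15 + 72*(-177)) = 1594527/82 - (15 - 12744) = 1594527/82 - 1*(-12729) = 1594527/82 + 12729 = 2638305/82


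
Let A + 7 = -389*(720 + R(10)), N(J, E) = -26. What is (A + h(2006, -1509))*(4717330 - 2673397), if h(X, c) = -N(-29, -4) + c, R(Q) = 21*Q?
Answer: -742479101580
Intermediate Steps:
h(X, c) = 26 + c (h(X, c) = -1*(-26) + c = 26 + c)
A = -361777 (A = -7 - 389*(720 + 21*10) = -7 - 389*(720 + 210) = -7 - 389*930 = -7 - 361770 = -361777)
(A + h(2006, -1509))*(4717330 - 2673397) = (-361777 + (26 - 1509))*(4717330 - 2673397) = (-361777 - 1483)*2043933 = -363260*2043933 = -742479101580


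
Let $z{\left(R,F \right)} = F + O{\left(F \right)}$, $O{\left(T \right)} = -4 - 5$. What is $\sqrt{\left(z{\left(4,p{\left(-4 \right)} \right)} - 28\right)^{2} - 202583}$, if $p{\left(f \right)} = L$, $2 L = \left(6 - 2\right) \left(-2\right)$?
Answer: $i \sqrt{200902} \approx 448.22 i$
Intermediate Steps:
$O{\left(T \right)} = -9$
$L = -4$ ($L = \frac{\left(6 - 2\right) \left(-2\right)}{2} = \frac{4 \left(-2\right)}{2} = \frac{1}{2} \left(-8\right) = -4$)
$p{\left(f \right)} = -4$
$z{\left(R,F \right)} = -9 + F$ ($z{\left(R,F \right)} = F - 9 = -9 + F$)
$\sqrt{\left(z{\left(4,p{\left(-4 \right)} \right)} - 28\right)^{2} - 202583} = \sqrt{\left(\left(-9 - 4\right) - 28\right)^{2} - 202583} = \sqrt{\left(-13 - 28\right)^{2} - 202583} = \sqrt{\left(-41\right)^{2} - 202583} = \sqrt{1681 - 202583} = \sqrt{-200902} = i \sqrt{200902}$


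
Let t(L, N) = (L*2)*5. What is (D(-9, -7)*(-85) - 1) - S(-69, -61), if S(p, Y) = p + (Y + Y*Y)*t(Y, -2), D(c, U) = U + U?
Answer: 2233858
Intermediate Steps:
t(L, N) = 10*L (t(L, N) = (2*L)*5 = 10*L)
D(c, U) = 2*U
S(p, Y) = p + 10*Y*(Y + Y²) (S(p, Y) = p + (Y + Y*Y)*(10*Y) = p + (Y + Y²)*(10*Y) = p + 10*Y*(Y + Y²))
(D(-9, -7)*(-85) - 1) - S(-69, -61) = ((2*(-7))*(-85) - 1) - (-69 + 10*(-61)² + 10*(-61)³) = (-14*(-85) - 1) - (-69 + 10*3721 + 10*(-226981)) = (1190 - 1) - (-69 + 37210 - 2269810) = 1189 - 1*(-2232669) = 1189 + 2232669 = 2233858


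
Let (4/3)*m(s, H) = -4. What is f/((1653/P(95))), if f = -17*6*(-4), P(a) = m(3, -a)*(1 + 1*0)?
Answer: -408/551 ≈ -0.74047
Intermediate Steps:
m(s, H) = -3 (m(s, H) = (3/4)*(-4) = -3)
P(a) = -3 (P(a) = -3*(1 + 1*0) = -3*(1 + 0) = -3*1 = -3)
f = 408 (f = -102*(-4) = 408)
f/((1653/P(95))) = 408/((1653/(-3))) = 408/((1653*(-1/3))) = 408/(-551) = 408*(-1/551) = -408/551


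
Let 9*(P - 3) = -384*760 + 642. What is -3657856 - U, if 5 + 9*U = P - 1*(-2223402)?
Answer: -105335246/27 ≈ -3.9013e+6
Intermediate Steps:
P = -97057/3 (P = 3 + (-384*760 + 642)/9 = 3 + (-291840 + 642)/9 = 3 + (⅑)*(-291198) = 3 - 97066/3 = -97057/3 ≈ -32352.)
U = 6573134/27 (U = -5/9 + (-97057/3 - 1*(-2223402))/9 = -5/9 + (-97057/3 + 2223402)/9 = -5/9 + (⅑)*(6573149/3) = -5/9 + 6573149/27 = 6573134/27 ≈ 2.4345e+5)
-3657856 - U = -3657856 - 1*6573134/27 = -3657856 - 6573134/27 = -105335246/27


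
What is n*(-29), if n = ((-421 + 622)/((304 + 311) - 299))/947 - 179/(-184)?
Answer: -388622417/13765592 ≈ -28.231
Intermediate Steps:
n = 13400773/13765592 (n = (201/(615 - 299))*(1/947) - 179*(-1/184) = (201/316)*(1/947) + 179/184 = 201/299252 + 179/184 = 13400773/13765592 ≈ 0.97350)
n*(-29) = (13400773/13765592)*(-29) = -388622417/13765592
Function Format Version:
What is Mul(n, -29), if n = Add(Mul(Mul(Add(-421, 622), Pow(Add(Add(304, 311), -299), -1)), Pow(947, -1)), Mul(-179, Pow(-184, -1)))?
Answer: Rational(-388622417, 13765592) ≈ -28.231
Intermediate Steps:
n = Rational(13400773, 13765592) (n = Add(Mul(Mul(201, Pow(Add(615, -299), -1)), Rational(1, 947)), Mul(-179, Rational(-1, 184))) = Add(Mul(Mul(201, Pow(316, -1)), Rational(1, 947)), Rational(179, 184)) = Add(Mul(Mul(201, Rational(1, 316)), Rational(1, 947)), Rational(179, 184)) = Add(Mul(Rational(201, 316), Rational(1, 947)), Rational(179, 184)) = Add(Rational(201, 299252), Rational(179, 184)) = Rational(13400773, 13765592) ≈ 0.97350)
Mul(n, -29) = Mul(Rational(13400773, 13765592), -29) = Rational(-388622417, 13765592)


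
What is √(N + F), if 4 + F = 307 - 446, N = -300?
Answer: I*√443 ≈ 21.048*I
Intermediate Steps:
F = -143 (F = -4 + (307 - 446) = -4 - 139 = -143)
√(N + F) = √(-300 - 143) = √(-443) = I*√443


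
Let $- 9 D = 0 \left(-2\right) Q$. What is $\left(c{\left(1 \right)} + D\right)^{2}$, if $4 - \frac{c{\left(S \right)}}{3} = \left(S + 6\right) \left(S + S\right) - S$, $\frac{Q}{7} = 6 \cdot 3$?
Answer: $729$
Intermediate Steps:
$Q = 126$ ($Q = 7 \cdot 6 \cdot 3 = 7 \cdot 18 = 126$)
$D = 0$ ($D = - \frac{0 \left(-2\right) 126}{9} = - \frac{0 \cdot 126}{9} = \left(- \frac{1}{9}\right) 0 = 0$)
$c{\left(S \right)} = 12 + 3 S - 6 S \left(6 + S\right)$ ($c{\left(S \right)} = 12 - 3 \left(\left(S + 6\right) \left(S + S\right) - S\right) = 12 - 3 \left(\left(6 + S\right) 2 S - S\right) = 12 - 3 \left(2 S \left(6 + S\right) - S\right) = 12 - 3 \left(- S + 2 S \left(6 + S\right)\right) = 12 - \left(- 3 S + 6 S \left(6 + S\right)\right) = 12 + 3 S - 6 S \left(6 + S\right)$)
$\left(c{\left(1 \right)} + D\right)^{2} = \left(\left(12 - 33 - 6 \cdot 1^{2}\right) + 0\right)^{2} = \left(\left(12 - 33 - 6\right) + 0\right)^{2} = \left(-27 + 0\right)^{2} = \left(-27\right)^{2} = 729$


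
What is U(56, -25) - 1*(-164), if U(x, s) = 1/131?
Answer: 21485/131 ≈ 164.01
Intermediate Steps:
U(x, s) = 1/131
U(56, -25) - 1*(-164) = 1/131 - 1*(-164) = 1/131 + 164 = 21485/131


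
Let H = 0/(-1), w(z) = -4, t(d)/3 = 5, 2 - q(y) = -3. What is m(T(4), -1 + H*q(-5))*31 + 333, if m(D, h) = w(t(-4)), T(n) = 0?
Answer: 209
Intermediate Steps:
q(y) = 5 (q(y) = 2 - 1*(-3) = 2 + 3 = 5)
t(d) = 15 (t(d) = 3*5 = 15)
H = 0 (H = 0*(-1) = 0)
m(D, h) = -4
m(T(4), -1 + H*q(-5))*31 + 333 = -4*31 + 333 = -124 + 333 = 209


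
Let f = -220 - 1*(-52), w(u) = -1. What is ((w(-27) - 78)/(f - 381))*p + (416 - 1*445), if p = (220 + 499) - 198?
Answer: 25238/549 ≈ 45.971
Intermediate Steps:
p = 521 (p = 719 - 198 = 521)
f = -168 (f = -220 + 52 = -168)
((w(-27) - 78)/(f - 381))*p + (416 - 1*445) = ((-1 - 78)/(-168 - 381))*521 + (416 - 1*445) = -79/(-549)*521 + (416 - 445) = -79*(-1/549)*521 - 29 = (79/549)*521 - 29 = 41159/549 - 29 = 25238/549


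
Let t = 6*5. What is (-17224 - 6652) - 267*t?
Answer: -31886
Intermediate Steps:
t = 30
(-17224 - 6652) - 267*t = (-17224 - 6652) - 267*30 = -23876 - 8010 = -31886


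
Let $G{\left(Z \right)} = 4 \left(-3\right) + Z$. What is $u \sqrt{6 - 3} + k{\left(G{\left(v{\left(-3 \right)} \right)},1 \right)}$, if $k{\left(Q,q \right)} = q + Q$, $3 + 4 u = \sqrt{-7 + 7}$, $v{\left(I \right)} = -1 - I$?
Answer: $-9 - \frac{3 \sqrt{3}}{4} \approx -10.299$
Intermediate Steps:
$G{\left(Z \right)} = -12 + Z$
$u = - \frac{3}{4}$ ($u = - \frac{3}{4} + \frac{\sqrt{-7 + 7}}{4} = - \frac{3}{4} + \frac{\sqrt{0}}{4} = - \frac{3}{4} + \frac{1}{4} \cdot 0 = - \frac{3}{4} + 0 = - \frac{3}{4} \approx -0.75$)
$k{\left(Q,q \right)} = Q + q$
$u \sqrt{6 - 3} + k{\left(G{\left(v{\left(-3 \right)} \right)},1 \right)} = - \frac{3 \sqrt{6 - 3}}{4} + \left(\left(-12 - -2\right) + 1\right) = - \frac{3 \sqrt{3}}{4} + \left(\left(-12 + \left(-1 + 3\right)\right) + 1\right) = - \frac{3 \sqrt{3}}{4} + \left(\left(-12 + 2\right) + 1\right) = - \frac{3 \sqrt{3}}{4} + \left(-10 + 1\right) = - \frac{3 \sqrt{3}}{4} - 9 = -9 - \frac{3 \sqrt{3}}{4}$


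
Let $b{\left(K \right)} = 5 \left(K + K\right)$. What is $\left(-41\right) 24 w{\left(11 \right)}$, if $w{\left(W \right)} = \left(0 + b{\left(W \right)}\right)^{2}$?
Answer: $-11906400$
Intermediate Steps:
$b{\left(K \right)} = 10 K$ ($b{\left(K \right)} = 5 \cdot 2 K = 10 K$)
$w{\left(W \right)} = 100 W^{2}$ ($w{\left(W \right)} = \left(0 + 10 W\right)^{2} = \left(10 W\right)^{2} = 100 W^{2}$)
$\left(-41\right) 24 w{\left(11 \right)} = \left(-41\right) 24 \cdot 100 \cdot 11^{2} = - 984 \cdot 100 \cdot 121 = \left(-984\right) 12100 = -11906400$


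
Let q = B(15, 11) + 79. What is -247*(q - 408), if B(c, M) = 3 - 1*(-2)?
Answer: 80028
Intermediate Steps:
B(c, M) = 5 (B(c, M) = 3 + 2 = 5)
q = 84 (q = 5 + 79 = 84)
-247*(q - 408) = -247*(84 - 408) = -247*(-324) = 80028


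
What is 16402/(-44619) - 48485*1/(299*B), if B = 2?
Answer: -15634249/191958 ≈ -81.446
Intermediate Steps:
16402/(-44619) - 48485*1/(299*B) = 16402/(-44619) - 48485/(-13*2*(-23)) = 16402*(-1/44619) - 48485/(-13*2*(-23)) = -118/321 - 48485/((-26*(-23))) = -118/321 - 48485/598 = -15634249/191958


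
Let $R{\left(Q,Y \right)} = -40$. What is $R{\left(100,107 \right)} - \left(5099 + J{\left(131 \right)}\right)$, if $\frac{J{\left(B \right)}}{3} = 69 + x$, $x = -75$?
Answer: $-5121$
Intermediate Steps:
$J{\left(B \right)} = -18$ ($J{\left(B \right)} = 3 \left(69 - 75\right) = 3 \left(-6\right) = -18$)
$R{\left(100,107 \right)} - \left(5099 + J{\left(131 \right)}\right) = -40 - \left(5099 - 18\right) = -40 - 5081 = -5121$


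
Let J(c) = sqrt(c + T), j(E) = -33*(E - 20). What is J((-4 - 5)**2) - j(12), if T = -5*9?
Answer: -258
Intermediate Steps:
T = -45
j(E) = 660 - 33*E (j(E) = -33*(-20 + E) = 660 - 33*E)
J(c) = sqrt(-45 + c) (J(c) = sqrt(c - 45) = sqrt(-45 + c))
J((-4 - 5)**2) - j(12) = sqrt(-45 + (-4 - 5)**2) - (660 - 33*12) = sqrt(-45 + (-9)**2) - (660 - 396) = sqrt(-45 + 81) - 1*264 = sqrt(36) - 264 = 6 - 264 = -258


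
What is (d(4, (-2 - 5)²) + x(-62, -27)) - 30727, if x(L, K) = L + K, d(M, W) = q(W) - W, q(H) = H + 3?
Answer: -30813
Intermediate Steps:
q(H) = 3 + H
d(M, W) = 3 (d(M, W) = (3 + W) - W = 3)
x(L, K) = K + L
(d(4, (-2 - 5)²) + x(-62, -27)) - 30727 = (3 + (-27 - 62)) - 30727 = (3 - 89) - 30727 = -86 - 30727 = -30813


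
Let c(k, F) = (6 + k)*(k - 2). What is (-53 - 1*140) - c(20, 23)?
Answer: -661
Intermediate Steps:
c(k, F) = (-2 + k)*(6 + k) (c(k, F) = (6 + k)*(-2 + k) = (-2 + k)*(6 + k))
(-53 - 1*140) - c(20, 23) = (-53 - 1*140) - (-12 + 20**2 + 4*20) = (-53 - 140) - (-12 + 400 + 80) = -193 - 1*468 = -193 - 468 = -661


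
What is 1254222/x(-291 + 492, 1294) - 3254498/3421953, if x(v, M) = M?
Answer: 2143838707577/2214003591 ≈ 968.31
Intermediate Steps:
1254222/x(-291 + 492, 1294) - 3254498/3421953 = 1254222/1294 - 3254498/3421953 = 1254222*(1/1294) - 3254498*1/3421953 = 627111/647 - 3254498/3421953 = 2143838707577/2214003591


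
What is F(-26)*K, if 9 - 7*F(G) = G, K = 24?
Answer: 120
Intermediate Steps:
F(G) = 9/7 - G/7
F(-26)*K = (9/7 - 1/7*(-26))*24 = (9/7 + 26/7)*24 = 5*24 = 120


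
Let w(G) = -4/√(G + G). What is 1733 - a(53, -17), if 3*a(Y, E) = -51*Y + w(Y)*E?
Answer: 2634 - 34*√106/159 ≈ 2631.8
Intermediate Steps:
w(G) = -2*√2/√G (w(G) = -4*√2/(2*√G) = -2*√2/√G)
a(Y, E) = -17*Y - 2*E*√2/(3*√Y) (a(Y, E) = (-51*Y + (-2*√2/√Y)*E)/3 = (-51*Y - 2*E*√2/√Y)/3 = -17*Y - 2*E*√2/(3*√Y))
1733 - a(53, -17) = 1733 - (-17*53 - ⅔*(-17)*√2/√53) = 1733 - (-901 - ⅔*(-17)*√2*√53/53) = 1733 - (-901 + 34*√106/159) = 1733 + (901 - 34*√106/159) = 2634 - 34*√106/159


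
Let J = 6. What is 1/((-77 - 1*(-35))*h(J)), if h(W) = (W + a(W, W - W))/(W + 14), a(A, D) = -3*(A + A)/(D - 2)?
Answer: -5/252 ≈ -0.019841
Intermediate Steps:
a(A, D) = -6*A/(-2 + D) (a(A, D) = -3*2*A/(-2 + D) = -6*A/(-2 + D))
h(W) = 4*W/(14 + W) (h(W) = (W - 6*W/(-2 + (W - W)))/(W + 14) = (W - 6*W/(-2 + 0))/(14 + W) = (W - 6*W/(-2))/(14 + W) = (W - 6*W*(-½))/(14 + W) = (W + 3*W)/(14 + W) = (4*W)/(14 + W) = 4*W/(14 + W))
1/((-77 - 1*(-35))*h(J)) = 1/((-77 - 1*(-35))*(4*6/(14 + 6))) = 1/((-77 + 35)*(4*6/20)) = 1/(-168*6/20) = 1/(-42*6/5) = 1/(-252/5) = -5/252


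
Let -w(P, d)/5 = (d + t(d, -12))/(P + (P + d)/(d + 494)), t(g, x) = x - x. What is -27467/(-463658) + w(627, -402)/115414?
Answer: 102375524133/1727348142182 ≈ 0.059267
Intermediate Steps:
t(g, x) = 0
w(P, d) = -5*d/(P + (P + d)/(494 + d)) (w(P, d) = -5*(d + 0)/(P + (P + d)/(d + 494)) = -5*d/(P + (P + d)/(494 + d)))
-27467/(-463658) + w(627, -402)/115414 = -27467/(-463658) + (5*(-402)*(-494 - 1*(-402))/(-402 + 495*627 + 627*(-402)))/115414 = -27467*(-1/463658) + (5*(-402)*(-494 + 402)/(-402 + 310365 - 252054))*(1/115414) = 27467/463658 + (5*(-402)*(-92)/57909)*(1/115414) = 27467/463658 + (5*(-402)*(1/57909)*(-92))*(1/115414) = 27467/463658 + (61640/19303)*(1/115414) = 27467/463658 + 1340/48431227 = 102375524133/1727348142182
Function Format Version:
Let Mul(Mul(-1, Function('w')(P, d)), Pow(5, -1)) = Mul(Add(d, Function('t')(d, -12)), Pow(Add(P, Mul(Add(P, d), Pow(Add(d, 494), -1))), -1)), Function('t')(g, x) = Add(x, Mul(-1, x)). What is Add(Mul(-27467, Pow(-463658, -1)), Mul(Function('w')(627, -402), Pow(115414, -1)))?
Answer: Rational(102375524133, 1727348142182) ≈ 0.059267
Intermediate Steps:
Function('t')(g, x) = 0
Function('w')(P, d) = Mul(-5, d, Pow(Add(P, Mul(Pow(Add(494, d), -1), Add(P, d))), -1)) (Function('w')(P, d) = Mul(-5, Mul(Add(d, 0), Pow(Add(P, Mul(Add(P, d), Pow(Add(d, 494), -1))), -1))) = Mul(-5, Mul(d, Pow(Add(P, Mul(Add(P, d), Pow(Add(494, d), -1))), -1))) = Mul(-5, Mul(d, Pow(Add(P, Mul(Pow(Add(494, d), -1), Add(P, d))), -1))) = Mul(-5, d, Pow(Add(P, Mul(Pow(Add(494, d), -1), Add(P, d))), -1)))
Add(Mul(-27467, Pow(-463658, -1)), Mul(Function('w')(627, -402), Pow(115414, -1))) = Add(Mul(-27467, Pow(-463658, -1)), Mul(Mul(5, -402, Pow(Add(-402, Mul(495, 627), Mul(627, -402)), -1), Add(-494, Mul(-1, -402))), Pow(115414, -1))) = Add(Mul(-27467, Rational(-1, 463658)), Mul(Mul(5, -402, Pow(Add(-402, 310365, -252054), -1), Add(-494, 402)), Rational(1, 115414))) = Add(Rational(27467, 463658), Mul(Mul(5, -402, Pow(57909, -1), -92), Rational(1, 115414))) = Add(Rational(27467, 463658), Mul(Mul(5, -402, Rational(1, 57909), -92), Rational(1, 115414))) = Add(Rational(27467, 463658), Mul(Rational(61640, 19303), Rational(1, 115414))) = Add(Rational(27467, 463658), Rational(1340, 48431227)) = Rational(102375524133, 1727348142182)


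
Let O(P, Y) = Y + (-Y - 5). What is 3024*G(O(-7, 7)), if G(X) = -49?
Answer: -148176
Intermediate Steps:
O(P, Y) = -5 (O(P, Y) = Y + (-5 - Y) = -5)
3024*G(O(-7, 7)) = 3024*(-49) = -148176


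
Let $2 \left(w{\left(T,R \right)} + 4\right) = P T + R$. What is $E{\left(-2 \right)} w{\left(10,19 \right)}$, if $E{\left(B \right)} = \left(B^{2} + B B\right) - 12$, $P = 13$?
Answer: $-282$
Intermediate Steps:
$E{\left(B \right)} = -12 + 2 B^{2}$ ($E{\left(B \right)} = \left(B^{2} + B^{2}\right) - 12 = 2 B^{2} - 12 = -12 + 2 B^{2}$)
$w{\left(T,R \right)} = -4 + \frac{R}{2} + \frac{13 T}{2}$ ($w{\left(T,R \right)} = -4 + \frac{13 T + R}{2} = -4 + \frac{R + 13 T}{2} = -4 + \left(\frac{R}{2} + \frac{13 T}{2}\right) = -4 + \frac{R}{2} + \frac{13 T}{2}$)
$E{\left(-2 \right)} w{\left(10,19 \right)} = \left(-12 + 2 \left(-2\right)^{2}\right) \left(-4 + \frac{1}{2} \cdot 19 + \frac{13}{2} \cdot 10\right) = \left(-12 + 2 \cdot 4\right) \left(-4 + \frac{19}{2} + 65\right) = \left(-12 + 8\right) \frac{141}{2} = \left(-4\right) \frac{141}{2} = -282$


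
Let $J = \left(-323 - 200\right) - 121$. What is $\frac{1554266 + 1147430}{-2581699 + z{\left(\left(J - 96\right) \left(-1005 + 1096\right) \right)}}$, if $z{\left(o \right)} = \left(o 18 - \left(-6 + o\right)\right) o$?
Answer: $\frac{2701696}{77086499461} \approx 3.5048 \cdot 10^{-5}$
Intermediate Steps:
$J = -644$ ($J = -523 - 121 = -644$)
$z{\left(o \right)} = o \left(6 + 17 o\right)$ ($z{\left(o \right)} = \left(18 o - \left(-6 + o\right)\right) o = \left(6 + 17 o\right) o = o \left(6 + 17 o\right)$)
$\frac{1554266 + 1147430}{-2581699 + z{\left(\left(J - 96\right) \left(-1005 + 1096\right) \right)}} = \frac{1554266 + 1147430}{-2581699 + \left(-644 - 96\right) \left(-1005 + 1096\right) \left(6 + 17 \left(-644 - 96\right) \left(-1005 + 1096\right)\right)} = \frac{2701696}{-2581699 + \left(-740\right) 91 \left(6 + 17 \left(\left(-740\right) 91\right)\right)} = \frac{2701696}{-2581699 - 67340 \left(6 + 17 \left(-67340\right)\right)} = \frac{2701696}{-2581699 - 67340 \left(6 - 1144780\right)} = \frac{2701696}{-2581699 - -77089081160} = \frac{2701696}{-2581699 + 77089081160} = \frac{2701696}{77086499461}$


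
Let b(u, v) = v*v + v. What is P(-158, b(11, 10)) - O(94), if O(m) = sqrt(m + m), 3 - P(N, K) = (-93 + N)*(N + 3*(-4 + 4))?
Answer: -39655 - 2*sqrt(47) ≈ -39669.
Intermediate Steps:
b(u, v) = v + v**2 (b(u, v) = v**2 + v = v + v**2)
P(N, K) = 3 - N*(-93 + N) (P(N, K) = 3 - (-93 + N)*(N + 3*(-4 + 4)) = 3 - (-93 + N)*(N + 3*0) = 3 - (-93 + N)*(N + 0) = 3 - (-93 + N)*N = 3 - N*(-93 + N))
O(m) = sqrt(2)*sqrt(m) (O(m) = sqrt(2*m) = sqrt(2)*sqrt(m))
P(-158, b(11, 10)) - O(94) = (3 - 1*(-158)**2 + 93*(-158)) - sqrt(2)*sqrt(94) = (3 - 1*24964 - 14694) - 2*sqrt(47) = (3 - 24964 - 14694) - 2*sqrt(47) = -39655 - 2*sqrt(47)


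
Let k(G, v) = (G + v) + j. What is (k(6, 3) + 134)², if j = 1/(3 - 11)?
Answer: 1306449/64 ≈ 20413.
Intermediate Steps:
j = -⅛ (j = 1/(-8) = -⅛ ≈ -0.12500)
k(G, v) = -⅛ + G + v (k(G, v) = (G + v) - ⅛ = -⅛ + G + v)
(k(6, 3) + 134)² = ((-⅛ + 6 + 3) + 134)² = (71/8 + 134)² = (1143/8)² = 1306449/64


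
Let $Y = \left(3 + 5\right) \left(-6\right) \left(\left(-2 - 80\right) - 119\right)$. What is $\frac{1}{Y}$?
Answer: $\frac{1}{9648} \approx 0.00010365$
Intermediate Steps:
$Y = 9648$ ($Y = 8 \left(-6\right) \left(\left(-2 - 80\right) - 119\right) = - 48 \left(-82 - 119\right) = \left(-48\right) \left(-201\right) = 9648$)
$\frac{1}{Y} = \frac{1}{9648}$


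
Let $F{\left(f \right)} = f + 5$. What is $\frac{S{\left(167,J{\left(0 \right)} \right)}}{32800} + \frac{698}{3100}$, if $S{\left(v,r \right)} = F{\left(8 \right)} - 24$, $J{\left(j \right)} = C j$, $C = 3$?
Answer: $\frac{228603}{1016800} \approx 0.22483$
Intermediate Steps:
$F{\left(f \right)} = 5 + f$
$J{\left(j \right)} = 3 j$
$S{\left(v,r \right)} = -11$ ($S{\left(v,r \right)} = \left(5 + 8\right) - 24 = 13 - 24 = -11$)
$\frac{S{\left(167,J{\left(0 \right)} \right)}}{32800} + \frac{698}{3100} = - \frac{11}{32800} + \frac{698}{3100} = \left(-11\right) \frac{1}{32800} + 698 \cdot \frac{1}{3100} = - \frac{11}{32800} + \frac{349}{1550} = \frac{228603}{1016800}$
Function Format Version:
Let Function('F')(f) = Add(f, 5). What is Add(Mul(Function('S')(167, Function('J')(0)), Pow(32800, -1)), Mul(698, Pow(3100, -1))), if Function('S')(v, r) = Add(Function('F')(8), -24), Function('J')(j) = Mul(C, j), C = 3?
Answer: Rational(228603, 1016800) ≈ 0.22483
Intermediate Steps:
Function('F')(f) = Add(5, f)
Function('J')(j) = Mul(3, j)
Function('S')(v, r) = -11 (Function('S')(v, r) = Add(Add(5, 8), -24) = Add(13, -24) = -11)
Add(Mul(Function('S')(167, Function('J')(0)), Pow(32800, -1)), Mul(698, Pow(3100, -1))) = Add(Mul(-11, Pow(32800, -1)), Mul(698, Pow(3100, -1))) = Add(Mul(-11, Rational(1, 32800)), Mul(698, Rational(1, 3100))) = Add(Rational(-11, 32800), Rational(349, 1550)) = Rational(228603, 1016800)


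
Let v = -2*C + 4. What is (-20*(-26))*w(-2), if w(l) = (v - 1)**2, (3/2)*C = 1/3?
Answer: 275080/81 ≈ 3396.1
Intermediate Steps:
C = 2/9 (C = 2*(1/3)/3 = 2*(1*(1/3))/3 = (2/3)*(1/3) = 2/9 ≈ 0.22222)
v = 32/9 (v = -2*2/9 + 4 = -4/9 + 4 = 32/9 ≈ 3.5556)
w(l) = 529/81 (w(l) = (32/9 - 1)**2 = (23/9)**2 = 529/81)
(-20*(-26))*w(-2) = -20*(-26)*(529/81) = 520*(529/81) = 275080/81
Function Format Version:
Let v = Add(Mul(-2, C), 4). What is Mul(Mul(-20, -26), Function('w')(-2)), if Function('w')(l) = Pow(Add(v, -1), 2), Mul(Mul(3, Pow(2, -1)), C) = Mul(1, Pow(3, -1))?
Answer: Rational(275080, 81) ≈ 3396.1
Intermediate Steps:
C = Rational(2, 9) (C = Mul(Rational(2, 3), Mul(1, Pow(3, -1))) = Mul(Rational(2, 3), Mul(1, Rational(1, 3))) = Mul(Rational(2, 3), Rational(1, 3)) = Rational(2, 9) ≈ 0.22222)
v = Rational(32, 9) (v = Add(Mul(-2, Rational(2, 9)), 4) = Add(Rational(-4, 9), 4) = Rational(32, 9) ≈ 3.5556)
Function('w')(l) = Rational(529, 81) (Function('w')(l) = Pow(Add(Rational(32, 9), -1), 2) = Pow(Rational(23, 9), 2) = Rational(529, 81))
Mul(Mul(-20, -26), Function('w')(-2)) = Mul(Mul(-20, -26), Rational(529, 81)) = Mul(520, Rational(529, 81)) = Rational(275080, 81)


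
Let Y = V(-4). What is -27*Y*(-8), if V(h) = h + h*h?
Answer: 2592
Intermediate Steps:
V(h) = h + h**2
Y = 12 (Y = -4*(1 - 4) = -4*(-3) = 12)
-27*Y*(-8) = -27*12*(-8) = -324*(-8) = 2592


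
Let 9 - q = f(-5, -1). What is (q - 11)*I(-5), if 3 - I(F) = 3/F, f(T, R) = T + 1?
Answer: 36/5 ≈ 7.2000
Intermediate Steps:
f(T, R) = 1 + T
I(F) = 3 - 3/F
q = 13 (q = 9 - (1 - 5) = 9 - 1*(-4) = 9 + 4 = 13)
(q - 11)*I(-5) = (13 - 11)*(3 - 3/(-5)) = 2*(3 - 3*(-⅕)) = 2*(3 + ⅗) = 2*(18/5) = 36/5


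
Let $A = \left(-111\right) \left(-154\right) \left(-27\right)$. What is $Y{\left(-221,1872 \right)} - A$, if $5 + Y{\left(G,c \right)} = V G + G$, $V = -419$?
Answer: $553911$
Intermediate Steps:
$Y{\left(G,c \right)} = -5 - 418 G$ ($Y{\left(G,c \right)} = -5 + \left(- 419 G + G\right) = -5 - 418 G$)
$A = -461538$ ($A = 17094 \left(-27\right) = -461538$)
$Y{\left(-221,1872 \right)} - A = \left(-5 - -92378\right) - -461538 = \left(-5 + 92378\right) + 461538 = 92373 + 461538 = 553911$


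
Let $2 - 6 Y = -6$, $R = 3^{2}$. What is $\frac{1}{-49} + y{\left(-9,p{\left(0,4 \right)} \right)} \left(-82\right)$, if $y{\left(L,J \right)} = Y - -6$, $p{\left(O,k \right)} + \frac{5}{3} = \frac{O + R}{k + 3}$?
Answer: $- \frac{88399}{147} \approx -601.35$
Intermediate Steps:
$R = 9$
$Y = \frac{4}{3}$ ($Y = \frac{1}{3} - -1 = \frac{1}{3} + 1 = \frac{4}{3} \approx 1.3333$)
$p{\left(O,k \right)} = - \frac{5}{3} + \frac{9 + O}{3 + k}$ ($p{\left(O,k \right)} = - \frac{5}{3} + \frac{O + 9}{k + 3} = - \frac{5}{3} + \frac{9 + O}{3 + k}$)
$y{\left(L,J \right)} = \frac{22}{3}$ ($y{\left(L,J \right)} = \frac{4}{3} - -6 = \frac{4}{3} + 6 = \frac{22}{3}$)
$\frac{1}{-49} + y{\left(-9,p{\left(0,4 \right)} \right)} \left(-82\right) = \frac{1}{-49} + \frac{22}{3} \left(-82\right) = - \frac{1}{49} - \frac{1804}{3} = - \frac{88399}{147}$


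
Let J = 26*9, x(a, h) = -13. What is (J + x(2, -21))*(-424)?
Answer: -93704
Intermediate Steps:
J = 234
(J + x(2, -21))*(-424) = (234 - 13)*(-424) = 221*(-424) = -93704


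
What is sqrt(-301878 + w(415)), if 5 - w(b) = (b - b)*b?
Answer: I*sqrt(301873) ≈ 549.43*I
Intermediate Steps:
w(b) = 5 (w(b) = 5 - (b - b)*b = 5 - 0*b = 5 - 1*0 = 5 + 0 = 5)
sqrt(-301878 + w(415)) = sqrt(-301878 + 5) = sqrt(-301873) = I*sqrt(301873)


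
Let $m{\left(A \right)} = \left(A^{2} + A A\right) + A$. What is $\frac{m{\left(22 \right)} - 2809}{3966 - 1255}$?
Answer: $- \frac{1819}{2711} \approx -0.67097$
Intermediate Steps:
$m{\left(A \right)} = A + 2 A^{2}$ ($m{\left(A \right)} = \left(A^{2} + A^{2}\right) + A = 2 A^{2} + A = A + 2 A^{2}$)
$\frac{m{\left(22 \right)} - 2809}{3966 - 1255} = \frac{22 \left(1 + 2 \cdot 22\right) - 2809}{3966 - 1255} = \frac{22 \left(1 + 44\right) - 2809}{2711} = \left(22 \cdot 45 - 2809\right) \frac{1}{2711} = \left(990 - 2809\right) \frac{1}{2711} = \left(-1819\right) \frac{1}{2711} = - \frac{1819}{2711}$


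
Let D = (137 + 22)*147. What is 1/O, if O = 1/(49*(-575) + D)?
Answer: -4802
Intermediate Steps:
D = 23373 (D = 159*147 = 23373)
O = -1/4802 (O = 1/(49*(-575) + 23373) = 1/(-28175 + 23373) = 1/(-4802) = -1/4802 ≈ -0.00020825)
1/O = 1/(-1/4802) = -4802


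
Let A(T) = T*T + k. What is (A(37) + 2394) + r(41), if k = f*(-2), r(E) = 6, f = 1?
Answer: 3767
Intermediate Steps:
k = -2 (k = 1*(-2) = -2)
A(T) = -2 + T**2 (A(T) = T*T - 2 = T**2 - 2 = -2 + T**2)
(A(37) + 2394) + r(41) = ((-2 + 37**2) + 2394) + 6 = ((-2 + 1369) + 2394) + 6 = (1367 + 2394) + 6 = 3761 + 6 = 3767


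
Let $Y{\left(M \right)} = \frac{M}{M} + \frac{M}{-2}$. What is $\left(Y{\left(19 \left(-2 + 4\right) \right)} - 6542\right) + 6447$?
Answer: $-113$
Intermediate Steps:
$Y{\left(M \right)} = 1 - \frac{M}{2}$ ($Y{\left(M \right)} = 1 + M \left(- \frac{1}{2}\right) = 1 - \frac{M}{2}$)
$\left(Y{\left(19 \left(-2 + 4\right) \right)} - 6542\right) + 6447 = \left(\left(1 - \frac{19 \left(-2 + 4\right)}{2}\right) - 6542\right) + 6447 = \left(\left(1 - \frac{19 \cdot 2}{2}\right) - 6542\right) + 6447 = \left(\left(1 - 19\right) - 6542\right) + 6447 = \left(-18 - 6542\right) + 6447 = -6560 + 6447 = -113$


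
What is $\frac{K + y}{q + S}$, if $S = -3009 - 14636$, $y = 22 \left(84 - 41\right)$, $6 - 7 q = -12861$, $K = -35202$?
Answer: $\frac{29974}{13831} \approx 2.1672$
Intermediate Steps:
$q = \frac{12867}{7}$ ($q = \frac{6}{7} - - \frac{12861}{7} = \frac{6}{7} + \frac{12861}{7} = \frac{12867}{7} \approx 1838.1$)
$y = 946$ ($y = 22 \cdot 43 = 946$)
$S = -17645$ ($S = -3009 - 14636 = -17645$)
$\frac{K + y}{q + S} = \frac{-35202 + 946}{\frac{12867}{7} - 17645} = - \frac{34256}{- \frac{110648}{7}} = \left(-34256\right) \left(- \frac{7}{110648}\right) = \frac{29974}{13831}$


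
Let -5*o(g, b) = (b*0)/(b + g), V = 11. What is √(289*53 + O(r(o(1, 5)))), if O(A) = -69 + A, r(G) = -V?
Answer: 3*√1693 ≈ 123.44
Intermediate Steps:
o(g, b) = 0 (o(g, b) = -b*0/(5*(b + g)) = -0/(b + g) = -⅕*0 = 0)
r(G) = -11 (r(G) = -1*11 = -11)
√(289*53 + O(r(o(1, 5)))) = √(289*53 + (-69 - 11)) = √(15317 - 80) = √15237 = 3*√1693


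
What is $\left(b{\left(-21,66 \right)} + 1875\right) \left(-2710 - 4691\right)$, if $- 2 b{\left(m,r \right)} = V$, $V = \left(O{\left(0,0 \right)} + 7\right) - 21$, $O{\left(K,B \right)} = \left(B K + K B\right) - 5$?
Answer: $- \frac{27894369}{2} \approx -1.3947 \cdot 10^{7}$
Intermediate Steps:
$O{\left(K,B \right)} = -5 + 2 B K$ ($O{\left(K,B \right)} = \left(B K + B K\right) - 5 = 2 B K - 5 = -5 + 2 B K$)
$V = -19$ ($V = \left(\left(-5 + 2 \cdot 0 \cdot 0\right) + 7\right) - 21 = \left(\left(-5 + 0\right) + 7\right) - 21 = \left(-5 + 7\right) - 21 = 2 - 21 = -19$)
$b{\left(m,r \right)} = \frac{19}{2}$ ($b{\left(m,r \right)} = \left(- \frac{1}{2}\right) \left(-19\right) = \frac{19}{2}$)
$\left(b{\left(-21,66 \right)} + 1875\right) \left(-2710 - 4691\right) = \left(\frac{19}{2} + 1875\right) \left(-2710 - 4691\right) = \frac{3769}{2} \left(-7401\right) = - \frac{27894369}{2}$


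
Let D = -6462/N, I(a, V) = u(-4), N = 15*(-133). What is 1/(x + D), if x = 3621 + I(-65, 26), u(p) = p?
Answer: 665/2407459 ≈ 0.00027622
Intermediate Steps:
N = -1995
I(a, V) = -4
D = 2154/665 (D = -6462/(-1995) = -6462*(-1/1995) = 2154/665 ≈ 3.2391)
x = 3617 (x = 3621 - 4 = 3617)
1/(x + D) = 1/(3617 + 2154/665) = 1/(2407459/665) = 665/2407459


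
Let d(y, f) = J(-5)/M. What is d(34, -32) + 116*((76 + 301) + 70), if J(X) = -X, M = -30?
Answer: 311111/6 ≈ 51852.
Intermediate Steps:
d(y, f) = -⅙ (d(y, f) = -1*(-5)/(-30) = 5*(-1/30) = -⅙)
d(34, -32) + 116*((76 + 301) + 70) = -⅙ + 116*((76 + 301) + 70) = -⅙ + 116*(377 + 70) = -⅙ + 116*447 = -⅙ + 51852 = 311111/6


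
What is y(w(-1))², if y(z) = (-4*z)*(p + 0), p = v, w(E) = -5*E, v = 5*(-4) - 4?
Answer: 230400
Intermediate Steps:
v = -24 (v = -20 - 4 = -24)
p = -24
y(z) = 96*z (y(z) = (-4*z)*(-24 + 0) = -4*z*(-24) = 96*z)
y(w(-1))² = (96*(-5*(-1)))² = (96*5)² = 480² = 230400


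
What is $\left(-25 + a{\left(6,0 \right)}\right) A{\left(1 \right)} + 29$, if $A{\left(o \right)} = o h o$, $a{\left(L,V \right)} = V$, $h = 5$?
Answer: $-96$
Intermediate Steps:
$A{\left(o \right)} = 5 o^{2}$ ($A{\left(o \right)} = o 5 o = 5 o o = 5 o^{2}$)
$\left(-25 + a{\left(6,0 \right)}\right) A{\left(1 \right)} + 29 = \left(-25 + 0\right) 5 \cdot 1^{2} + 29 = - 25 \cdot 5 \cdot 1 + 29 = \left(-25\right) 5 + 29 = -125 + 29 = -96$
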